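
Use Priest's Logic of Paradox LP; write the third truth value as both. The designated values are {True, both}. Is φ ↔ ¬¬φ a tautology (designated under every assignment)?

Yes

Every assignment of φ over {True, both, False} gives a value in {True, both}.
In particular, with φ=both: φ ↔ ¬¬φ = both.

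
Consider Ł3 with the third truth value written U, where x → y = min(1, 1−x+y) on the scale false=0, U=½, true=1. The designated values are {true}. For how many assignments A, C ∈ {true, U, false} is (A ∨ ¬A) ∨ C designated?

7

Of the 9 assignments, 7 give a value in {true}.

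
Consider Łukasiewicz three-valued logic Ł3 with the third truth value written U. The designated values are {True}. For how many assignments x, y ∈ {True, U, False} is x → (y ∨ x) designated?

9

Of the 9 assignments, 9 give a value in {True}.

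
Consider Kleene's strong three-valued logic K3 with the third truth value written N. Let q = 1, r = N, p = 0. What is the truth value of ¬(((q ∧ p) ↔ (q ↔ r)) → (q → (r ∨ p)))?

q ∧ p = 1 ∧ 0 = 0
q ↔ r = 1 ↔ N = N
(q ∧ p) ↔ (q ↔ r) = 0 ↔ N = N
r ∨ p = N ∨ 0 = N
q → (r ∨ p) = 1 → N = N  [¬1 ∨ N]
((q ∧ p) ↔ (q ↔ r)) → (q → (r ∨ p)) = N → N = N
¬(((q ∧ p) ↔ (q ↔ r)) → (q → (r ∨ p))) = ¬N = N

N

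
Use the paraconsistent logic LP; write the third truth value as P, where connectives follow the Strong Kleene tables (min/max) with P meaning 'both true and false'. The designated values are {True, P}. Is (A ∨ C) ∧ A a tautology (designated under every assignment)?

No

Countermodel: A=False, C=True gives False, which is not designated.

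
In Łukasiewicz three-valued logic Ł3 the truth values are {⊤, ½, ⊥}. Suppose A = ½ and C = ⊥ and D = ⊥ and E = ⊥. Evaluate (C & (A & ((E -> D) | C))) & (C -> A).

⊥

E -> D = ⊥ -> ⊥ = ⊤
(E -> D) | C = ⊤ | ⊥ = ⊤
A & ((E -> D) | C) = ½ & ⊤ = ½
C & (A & ((E -> D) | C)) = ⊥ & ½ = ⊥
C -> A = ⊥ -> ½ = ⊤  [min(1, 1−0+½)]
(C & (A & ((E -> D) | C))) & (C -> A) = ⊥ & ⊤ = ⊥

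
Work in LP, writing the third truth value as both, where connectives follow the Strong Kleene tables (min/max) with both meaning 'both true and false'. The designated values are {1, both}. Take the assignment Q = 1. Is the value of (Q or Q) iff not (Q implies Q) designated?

No

Q or Q = 1 or 1 = 1
Q implies Q = 1 implies 1 = 1
not (Q implies Q) = not 1 = 0
(Q or Q) iff not (Q implies Q) = 1 iff 0 = 0
0 ∉ {1, both}.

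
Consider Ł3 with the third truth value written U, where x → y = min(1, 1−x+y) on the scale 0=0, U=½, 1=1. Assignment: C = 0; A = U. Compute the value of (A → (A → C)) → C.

A → C = U → 0 = U
A → (A → C) = U → U = 1
(A → (A → C)) → C = 1 → 0 = 0

0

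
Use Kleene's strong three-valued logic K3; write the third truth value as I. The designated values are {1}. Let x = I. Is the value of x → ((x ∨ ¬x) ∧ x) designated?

No

¬x = ¬I = I
x ∨ ¬x = I ∨ I = I
(x ∨ ¬x) ∧ x = I ∧ I = I
x → ((x ∨ ¬x) ∧ x) = I → I = I  [¬I ∨ I]
I ∉ {1}.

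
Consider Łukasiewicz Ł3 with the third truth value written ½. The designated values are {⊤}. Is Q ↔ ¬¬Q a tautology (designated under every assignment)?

Every assignment of Q over {⊤, ½, ⊥} gives a value in {⊤}.
In particular, with Q=½: Q ↔ ¬¬Q = ⊤.

Yes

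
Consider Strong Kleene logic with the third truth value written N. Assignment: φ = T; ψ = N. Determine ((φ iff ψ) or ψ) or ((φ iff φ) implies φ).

T

φ iff ψ = T iff N = N
(φ iff ψ) or ψ = N or N = N
φ iff φ = T iff T = T
(φ iff φ) implies φ = T implies T = T
((φ iff ψ) or ψ) or ((φ iff φ) implies φ) = N or T = T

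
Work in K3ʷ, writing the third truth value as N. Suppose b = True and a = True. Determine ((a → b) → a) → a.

True

a → b = True → True = True
(a → b) → a = True → True = True
((a → b) → a) → a = True → True = True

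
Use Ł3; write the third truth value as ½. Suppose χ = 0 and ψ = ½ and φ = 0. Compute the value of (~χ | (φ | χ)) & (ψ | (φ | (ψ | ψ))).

~χ = ~0 = 1
φ | χ = 0 | 0 = 0
~χ | (φ | χ) = 1 | 0 = 1
ψ | ψ = ½ | ½ = ½
φ | (ψ | ψ) = 0 | ½ = ½
ψ | (φ | (ψ | ψ)) = ½ | ½ = ½
(~χ | (φ | χ)) & (ψ | (φ | (ψ | ψ))) = 1 & ½ = ½

½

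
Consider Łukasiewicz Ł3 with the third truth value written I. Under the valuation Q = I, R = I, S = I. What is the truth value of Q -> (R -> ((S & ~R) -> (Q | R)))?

True

~R = ~I = I
S & ~R = I & I = I
Q | R = I | I = I
(S & ~R) -> (Q | R) = I -> I = True  [min(1, 1−½+½)]
R -> ((S & ~R) -> (Q | R)) = I -> True = True
Q -> (R -> ((S & ~R) -> (Q | R))) = I -> True = True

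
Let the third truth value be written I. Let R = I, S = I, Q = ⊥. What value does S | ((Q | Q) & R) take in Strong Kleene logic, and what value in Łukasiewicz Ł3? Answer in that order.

In Strong Kleene logic: Q | Q = ⊥ | ⊥ = ⊥
(Q | Q) & R = ⊥ & I = ⊥
S | ((Q | Q) & R) = I | ⊥ = I
In Łukasiewicz Ł3: Q | Q = ⊥ | ⊥ = ⊥
(Q | Q) & R = ⊥ & I = ⊥
S | ((Q | Q) & R) = I | ⊥ = I

I; I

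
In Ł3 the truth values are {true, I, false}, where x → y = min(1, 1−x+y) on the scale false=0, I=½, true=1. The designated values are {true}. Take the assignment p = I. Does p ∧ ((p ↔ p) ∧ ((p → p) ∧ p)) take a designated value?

No

p ↔ p = I ↔ I = true  [1 − |½−½|]
p → p = I → I = true
(p → p) ∧ p = true ∧ I = I
(p ↔ p) ∧ ((p → p) ∧ p) = true ∧ I = I
p ∧ ((p ↔ p) ∧ ((p → p) ∧ p)) = I ∧ I = I
I ∉ {true}.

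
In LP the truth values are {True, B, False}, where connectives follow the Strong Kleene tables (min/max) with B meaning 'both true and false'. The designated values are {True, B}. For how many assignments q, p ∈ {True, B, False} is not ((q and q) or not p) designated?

4

Designated under: (q=B, p=True); (q=B, p=B); (q=False, p=True); (q=False, p=B).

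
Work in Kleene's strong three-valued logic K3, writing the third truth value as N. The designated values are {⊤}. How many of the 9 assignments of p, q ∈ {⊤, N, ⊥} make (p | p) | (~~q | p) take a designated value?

Of the 9 assignments, 5 give a value in {⊤}.

5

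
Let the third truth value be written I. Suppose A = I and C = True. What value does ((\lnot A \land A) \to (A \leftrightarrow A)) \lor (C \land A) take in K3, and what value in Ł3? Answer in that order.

In K3: \lnot A = \lnot I = I
\lnot A \land A = I \land I = I
A \leftrightarrow A = I \leftrightarrow I = I
(\lnot A \land A) \to (A \leftrightarrow A) = I \to I = I  [\lnot I \lor I]
C \land A = True \land I = I
((\lnot A \land A) \to (A \leftrightarrow A)) \lor (C \land A) = I \lor I = I
In Ł3: \lnot A = \lnot I = I
\lnot A \land A = I \land I = I
A \leftrightarrow A = I \leftrightarrow I = True
(\lnot A \land A) \to (A \leftrightarrow A) = I \to True = True
C \land A = True \land I = I
((\lnot A \land A) \to (A \leftrightarrow A)) \lor (C \land A) = True \lor I = True
They differ because K3 and Ł3 treat I differently under implication.

I; True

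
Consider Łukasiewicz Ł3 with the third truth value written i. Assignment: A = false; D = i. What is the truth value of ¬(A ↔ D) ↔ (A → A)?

i

A ↔ D = false ↔ i = i  [1 − |0−½|]
¬(A ↔ D) = ¬i = i
A → A = false → false = true
¬(A ↔ D) ↔ (A → A) = i ↔ true = i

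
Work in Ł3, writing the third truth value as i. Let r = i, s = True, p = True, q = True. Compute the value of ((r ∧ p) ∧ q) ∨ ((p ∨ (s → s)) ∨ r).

r ∧ p = i ∧ True = i
(r ∧ p) ∧ q = i ∧ True = i
s → s = True → True = True
p ∨ (s → s) = True ∨ True = True
(p ∨ (s → s)) ∨ r = True ∨ i = True
((r ∧ p) ∧ q) ∨ ((p ∨ (s → s)) ∨ r) = i ∨ True = True

True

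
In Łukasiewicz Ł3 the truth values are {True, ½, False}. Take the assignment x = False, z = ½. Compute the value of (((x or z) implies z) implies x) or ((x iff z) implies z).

x or z = False or ½ = ½
(x or z) implies z = ½ implies ½ = True
((x or z) implies z) implies x = True implies False = False
x iff z = False iff ½ = ½
(x iff z) implies z = ½ implies ½ = True
(((x or z) implies z) implies x) or ((x iff z) implies z) = False or True = True

True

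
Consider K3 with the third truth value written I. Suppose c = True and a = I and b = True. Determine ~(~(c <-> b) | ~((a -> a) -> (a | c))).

True

c <-> b = True <-> True = True
~(c <-> b) = ~True = False
a -> a = I -> I = I
a | c = I | True = True
(a -> a) -> (a | c) = I -> True = True
~((a -> a) -> (a | c)) = ~True = False
~(c <-> b) | ~((a -> a) -> (a | c)) = False | False = False
~(~(c <-> b) | ~((a -> a) -> (a | c))) = ~False = True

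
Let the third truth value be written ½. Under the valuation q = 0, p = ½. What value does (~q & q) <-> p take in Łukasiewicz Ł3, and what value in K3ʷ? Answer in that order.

In Łukasiewicz Ł3: ~q = ~0 = 1
~q & q = 1 & 0 = 0
(~q & q) <-> p = 0 <-> ½ = ½  [1 − |0−½|]
In K3ʷ: ~q = ~0 = 1
~q & q = 1 & 0 = 0
(~q & q) <-> p = 0 <-> ½ = ½

½; ½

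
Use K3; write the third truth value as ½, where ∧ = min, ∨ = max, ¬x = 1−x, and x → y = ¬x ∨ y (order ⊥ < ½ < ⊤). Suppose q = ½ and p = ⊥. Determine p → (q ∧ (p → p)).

⊤

p → p = ⊥ → ⊥ = ⊤
q ∧ (p → p) = ½ ∧ ⊤ = ½
p → (q ∧ (p → p)) = ⊥ → ½ = ⊤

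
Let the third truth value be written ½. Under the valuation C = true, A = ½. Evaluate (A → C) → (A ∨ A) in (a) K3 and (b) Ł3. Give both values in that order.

½; ½

In K3: A → C = ½ → true = true
A ∨ A = ½ ∨ ½ = ½
(A → C) → (A ∨ A) = true → ½ = ½
In Ł3: A → C = ½ → true = true  [min(1, 1−½+1)]
A ∨ A = ½ ∨ ½ = ½
(A → C) → (A ∨ A) = true → ½ = ½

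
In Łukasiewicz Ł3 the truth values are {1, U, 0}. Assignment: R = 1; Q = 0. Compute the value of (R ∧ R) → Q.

0

R ∧ R = 1 ∧ 1 = 1
(R ∧ R) → Q = 1 → 0 = 0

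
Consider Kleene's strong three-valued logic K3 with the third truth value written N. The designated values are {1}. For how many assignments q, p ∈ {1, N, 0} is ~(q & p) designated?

5

Of the 9 assignments, 5 give a value in {1}.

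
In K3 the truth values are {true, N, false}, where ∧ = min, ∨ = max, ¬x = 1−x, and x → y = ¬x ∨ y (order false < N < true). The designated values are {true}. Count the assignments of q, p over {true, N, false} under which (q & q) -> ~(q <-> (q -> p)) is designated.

4

Designated under: (q=true, p=false); (q=false, p=true); (q=false, p=N); (q=false, p=false).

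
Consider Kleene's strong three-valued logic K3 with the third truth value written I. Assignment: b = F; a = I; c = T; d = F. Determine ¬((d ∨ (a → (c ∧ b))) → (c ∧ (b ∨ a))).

I

c ∧ b = T ∧ F = F
a → (c ∧ b) = I → F = I
d ∨ (a → (c ∧ b)) = F ∨ I = I
b ∨ a = F ∨ I = I
c ∧ (b ∨ a) = T ∧ I = I
(d ∨ (a → (c ∧ b))) → (c ∧ (b ∨ a)) = I → I = I
¬((d ∨ (a → (c ∧ b))) → (c ∧ (b ∨ a))) = ¬I = I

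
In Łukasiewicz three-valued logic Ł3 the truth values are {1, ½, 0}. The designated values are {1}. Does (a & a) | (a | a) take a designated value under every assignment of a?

Countermodel: a=½ gives ½, which is not designated.

No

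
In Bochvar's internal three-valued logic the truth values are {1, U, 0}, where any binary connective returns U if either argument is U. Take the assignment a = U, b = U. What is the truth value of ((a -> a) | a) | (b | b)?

a -> a = U -> U = U
(a -> a) | a = U | U = U
b | b = U | U = U
((a -> a) | a) | (b | b) = U | U = U

U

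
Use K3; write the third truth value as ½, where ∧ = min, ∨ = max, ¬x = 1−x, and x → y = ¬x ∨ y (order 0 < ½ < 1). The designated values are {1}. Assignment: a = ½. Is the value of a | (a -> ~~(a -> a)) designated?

a -> a = ½ -> ½ = ½  [~½ | ½]
~(a -> a) = ~½ = ½
~~(a -> a) = ~½ = ½
a -> ~~(a -> a) = ½ -> ½ = ½
a | (a -> ~~(a -> a)) = ½ | ½ = ½
½ ∉ {1}.

No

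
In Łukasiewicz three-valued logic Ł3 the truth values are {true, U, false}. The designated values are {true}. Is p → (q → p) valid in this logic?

Yes

Every assignment of p, q over {true, U, false} gives a value in {true}.
In particular, with p=U, q=U: p → (q → p) = true.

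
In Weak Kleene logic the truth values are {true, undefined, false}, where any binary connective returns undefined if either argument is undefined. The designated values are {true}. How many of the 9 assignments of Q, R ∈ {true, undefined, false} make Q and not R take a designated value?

Designated under: (Q=true, R=false).

1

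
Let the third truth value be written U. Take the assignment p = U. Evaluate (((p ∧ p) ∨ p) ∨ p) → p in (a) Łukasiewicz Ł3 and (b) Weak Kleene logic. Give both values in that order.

True; U

In Łukasiewicz Ł3: p ∧ p = U ∧ U = U
(p ∧ p) ∨ p = U ∨ U = U
((p ∧ p) ∨ p) ∨ p = U ∨ U = U
(((p ∧ p) ∨ p) ∨ p) → p = U → U = True
In Weak Kleene logic: p ∧ p = U ∧ U = U
(p ∧ p) ∨ p = U ∨ U = U
((p ∧ p) ∨ p) ∨ p = U ∨ U = U
(((p ∧ p) ∨ p) ∨ p) → p = U → U = U
They differ because Łukasiewicz Ł3 and Weak Kleene logic treat U differently under the binary connectives.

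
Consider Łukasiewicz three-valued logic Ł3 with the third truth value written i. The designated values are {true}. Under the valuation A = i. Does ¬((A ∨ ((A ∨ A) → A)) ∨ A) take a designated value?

A ∨ A = i ∨ i = i
(A ∨ A) → A = i → i = true  [min(1, 1−½+½)]
A ∨ ((A ∨ A) → A) = i ∨ true = true
(A ∨ ((A ∨ A) → A)) ∨ A = true ∨ i = true
¬((A ∨ ((A ∨ A) → A)) ∨ A) = ¬true = false
false ∉ {true}.

No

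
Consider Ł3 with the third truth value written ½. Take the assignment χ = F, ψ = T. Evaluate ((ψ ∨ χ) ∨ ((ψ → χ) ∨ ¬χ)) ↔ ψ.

ψ ∨ χ = T ∨ F = T
ψ → χ = T → F = F
¬χ = ¬F = T
(ψ → χ) ∨ ¬χ = F ∨ T = T
(ψ ∨ χ) ∨ ((ψ → χ) ∨ ¬χ) = T ∨ T = T
((ψ ∨ χ) ∨ ((ψ → χ) ∨ ¬χ)) ↔ ψ = T ↔ T = T

T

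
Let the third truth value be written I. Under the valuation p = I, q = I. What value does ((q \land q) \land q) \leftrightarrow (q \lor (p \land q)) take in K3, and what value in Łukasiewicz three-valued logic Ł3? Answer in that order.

In K3: q \land q = I \land I = I
(q \land q) \land q = I \land I = I
p \land q = I \land I = I
q \lor (p \land q) = I \lor I = I
((q \land q) \land q) \leftrightarrow (q \lor (p \land q)) = I \leftrightarrow I = I
In Łukasiewicz three-valued logic Ł3: q \land q = I \land I = I
(q \land q) \land q = I \land I = I
p \land q = I \land I = I
q \lor (p \land q) = I \lor I = I
((q \land q) \land q) \leftrightarrow (q \lor (p \land q)) = I \leftrightarrow I = true  [1 − |½−½|]
They differ because K3 and Łukasiewicz three-valued logic Ł3 treat I differently under implication.

I; true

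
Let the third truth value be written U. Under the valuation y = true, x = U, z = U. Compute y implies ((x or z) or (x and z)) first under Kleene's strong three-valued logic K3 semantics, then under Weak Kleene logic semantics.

In Kleene's strong three-valued logic K3: x or z = U or U = U
x and z = U and U = U
(x or z) or (x and z) = U or U = U
y implies ((x or z) or (x and z)) = true implies U = U
In Weak Kleene logic: x or z = U or U = U
x and z = U and U = U
(x or z) or (x and z) = U or U = U
y implies ((x or z) or (x and z)) = true implies U = U  [any arg is the third value ⇒ result is the third value]

U; U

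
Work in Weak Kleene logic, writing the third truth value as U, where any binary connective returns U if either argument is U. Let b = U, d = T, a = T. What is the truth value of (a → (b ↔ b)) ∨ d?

U

b ↔ b = U ↔ U = U
a → (b ↔ b) = T → U = U  [any arg is the third value ⇒ result is the third value]
(a → (b ↔ b)) ∨ d = U ∨ T = U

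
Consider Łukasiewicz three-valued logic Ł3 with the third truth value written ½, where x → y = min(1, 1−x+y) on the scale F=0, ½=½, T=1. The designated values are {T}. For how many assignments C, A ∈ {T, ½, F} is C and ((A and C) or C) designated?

Designated under: (C=T, A=T); (C=T, A=½); (C=T, A=F).

3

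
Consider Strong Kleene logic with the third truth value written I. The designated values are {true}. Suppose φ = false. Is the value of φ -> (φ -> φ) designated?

Yes

φ -> φ = false -> false = true
φ -> (φ -> φ) = false -> true = true
true ∈ {true}.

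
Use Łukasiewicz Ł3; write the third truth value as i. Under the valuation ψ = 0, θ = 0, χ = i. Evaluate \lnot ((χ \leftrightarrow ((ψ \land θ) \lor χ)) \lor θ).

0

ψ \land θ = 0 \land 0 = 0
(ψ \land θ) \lor χ = 0 \lor i = i
χ \leftrightarrow ((ψ \land θ) \lor χ) = i \leftrightarrow i = 1
(χ \leftrightarrow ((ψ \land θ) \lor χ)) \lor θ = 1 \lor 0 = 1
\lnot ((χ \leftrightarrow ((ψ \land θ) \lor χ)) \lor θ) = \lnot 1 = 0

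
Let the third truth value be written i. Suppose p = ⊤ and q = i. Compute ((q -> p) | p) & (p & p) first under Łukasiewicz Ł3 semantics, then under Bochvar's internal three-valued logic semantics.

⊤; i

In Łukasiewicz Ł3: q -> p = i -> ⊤ = ⊤
(q -> p) | p = ⊤ | ⊤ = ⊤
p & p = ⊤ & ⊤ = ⊤
((q -> p) | p) & (p & p) = ⊤ & ⊤ = ⊤
In Bochvar's internal three-valued logic: q -> p = i -> ⊤ = i  [any arg is the third value ⇒ result is the third value]
(q -> p) | p = i | ⊤ = i
p & p = ⊤ & ⊤ = ⊤
((q -> p) | p) & (p & p) = i & ⊤ = i
They differ because Łukasiewicz Ł3 and Bochvar's internal three-valued logic treat i differently under the binary connectives.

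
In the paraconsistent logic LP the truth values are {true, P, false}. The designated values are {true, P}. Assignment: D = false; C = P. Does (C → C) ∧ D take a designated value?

C → C = P → P = P
(C → C) ∧ D = P ∧ false = false
false ∉ {true, P}.

No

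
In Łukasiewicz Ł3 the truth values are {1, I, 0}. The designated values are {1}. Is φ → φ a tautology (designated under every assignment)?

Every assignment of φ over {1, I, 0} gives a value in {1}.
In particular, with φ=I: φ → φ = 1.

Yes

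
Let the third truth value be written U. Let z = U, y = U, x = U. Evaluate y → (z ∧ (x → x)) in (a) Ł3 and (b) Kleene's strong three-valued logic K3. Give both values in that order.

In Ł3: x → x = U → U = ⊤  [min(1, 1−½+½)]
z ∧ (x → x) = U ∧ ⊤ = U
y → (z ∧ (x → x)) = U → U = ⊤
In Kleene's strong three-valued logic K3: x → x = U → U = U  [¬U ∨ U]
z ∧ (x → x) = U ∧ U = U
y → (z ∧ (x → x)) = U → U = U
They differ because Ł3 and Kleene's strong three-valued logic K3 treat U differently under implication.

⊤; U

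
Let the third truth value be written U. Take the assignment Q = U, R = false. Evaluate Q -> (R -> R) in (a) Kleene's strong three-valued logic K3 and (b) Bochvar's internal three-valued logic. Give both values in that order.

true; U

In Kleene's strong three-valued logic K3: R -> R = false -> false = true
Q -> (R -> R) = U -> true = true
In Bochvar's internal three-valued logic: R -> R = false -> false = true
Q -> (R -> R) = U -> true = U
They differ because Kleene's strong three-valued logic K3 and Bochvar's internal three-valued logic treat U differently under the binary connectives.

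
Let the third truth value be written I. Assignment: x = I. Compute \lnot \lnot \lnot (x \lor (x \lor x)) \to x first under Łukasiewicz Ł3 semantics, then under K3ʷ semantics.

True; I

In Łukasiewicz Ł3: x \lor x = I \lor I = I
x \lor (x \lor x) = I \lor I = I
\lnot (x \lor (x \lor x)) = \lnot I = I
\lnot \lnot (x \lor (x \lor x)) = \lnot I = I
\lnot \lnot \lnot (x \lor (x \lor x)) = \lnot I = I
\lnot \lnot \lnot (x \lor (x \lor x)) \to x = I \to I = True  [min(1, 1−½+½)]
In K3ʷ: x \lor x = I \lor I = I
x \lor (x \lor x) = I \lor I = I
\lnot (x \lor (x \lor x)) = \lnot I = I
\lnot \lnot (x \lor (x \lor x)) = \lnot I = I
\lnot \lnot \lnot (x \lor (x \lor x)) = \lnot I = I
\lnot \lnot \lnot (x \lor (x \lor x)) \to x = I \to I = I
They differ because Łukasiewicz Ł3 and K3ʷ treat I differently under the binary connectives.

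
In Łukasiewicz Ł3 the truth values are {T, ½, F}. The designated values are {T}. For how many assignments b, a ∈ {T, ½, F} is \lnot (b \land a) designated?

5

Of the 9 assignments, 5 give a value in {T}.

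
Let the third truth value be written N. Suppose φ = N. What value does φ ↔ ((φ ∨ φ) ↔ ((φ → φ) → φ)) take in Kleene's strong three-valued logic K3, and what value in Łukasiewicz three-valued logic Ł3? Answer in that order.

In Kleene's strong three-valued logic K3: φ ∨ φ = N ∨ N = N
φ → φ = N → N = N  [¬N ∨ N]
(φ → φ) → φ = N → N = N
(φ ∨ φ) ↔ ((φ → φ) → φ) = N ↔ N = N
φ ↔ ((φ ∨ φ) ↔ ((φ → φ) → φ)) = N ↔ N = N
In Łukasiewicz three-valued logic Ł3: φ ∨ φ = N ∨ N = N
φ → φ = N → N = true
(φ → φ) → φ = true → N = N
(φ ∨ φ) ↔ ((φ → φ) → φ) = N ↔ N = true
φ ↔ ((φ ∨ φ) ↔ ((φ → φ) → φ)) = N ↔ true = N

N; N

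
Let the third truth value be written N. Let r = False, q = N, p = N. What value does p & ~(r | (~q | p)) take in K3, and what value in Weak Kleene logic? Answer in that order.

In K3: ~q = ~N = N
~q | p = N | N = N
r | (~q | p) = False | N = N
~(r | (~q | p)) = ~N = N
p & ~(r | (~q | p)) = N & N = N
In Weak Kleene logic: ~q = ~N = N
~q | p = N | N = N
r | (~q | p) = False | N = N
~(r | (~q | p)) = ~N = N
p & ~(r | (~q | p)) = N & N = N

N; N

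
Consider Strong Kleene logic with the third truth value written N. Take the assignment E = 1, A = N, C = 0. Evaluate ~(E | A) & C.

0

E | A = 1 | N = 1
~(E | A) = ~1 = 0
~(E | A) & C = 0 & 0 = 0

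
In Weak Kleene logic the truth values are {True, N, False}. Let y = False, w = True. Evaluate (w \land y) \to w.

True

w \land y = True \land False = False
(w \land y) \to w = False \to True = True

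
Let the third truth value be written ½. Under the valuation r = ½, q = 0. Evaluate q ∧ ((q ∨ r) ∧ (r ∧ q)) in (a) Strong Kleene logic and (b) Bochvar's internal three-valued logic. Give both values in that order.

In Strong Kleene logic: q ∨ r = 0 ∨ ½ = ½
r ∧ q = ½ ∧ 0 = 0
(q ∨ r) ∧ (r ∧ q) = ½ ∧ 0 = 0
q ∧ ((q ∨ r) ∧ (r ∧ q)) = 0 ∧ 0 = 0
In Bochvar's internal three-valued logic: q ∨ r = 0 ∨ ½ = ½
r ∧ q = ½ ∧ 0 = ½
(q ∨ r) ∧ (r ∧ q) = ½ ∧ ½ = ½
q ∧ ((q ∨ r) ∧ (r ∧ q)) = 0 ∧ ½ = ½
They differ because Strong Kleene logic and Bochvar's internal three-valued logic treat ½ differently under the binary connectives.

0; ½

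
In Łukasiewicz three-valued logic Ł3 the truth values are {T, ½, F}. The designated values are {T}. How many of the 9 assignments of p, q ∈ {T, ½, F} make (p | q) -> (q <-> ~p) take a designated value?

6

Of the 9 assignments, 6 give a value in {T}.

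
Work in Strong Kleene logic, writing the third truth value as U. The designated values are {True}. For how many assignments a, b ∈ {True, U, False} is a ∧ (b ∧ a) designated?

Designated under: (a=True, b=True).

1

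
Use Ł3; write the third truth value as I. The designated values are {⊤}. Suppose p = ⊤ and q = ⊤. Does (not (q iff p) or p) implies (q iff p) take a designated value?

q iff p = ⊤ iff ⊤ = ⊤
not (q iff p) = not ⊤ = ⊥
not (q iff p) or p = ⊥ or ⊤ = ⊤
q iff p = ⊤ iff ⊤ = ⊤
(not (q iff p) or p) implies (q iff p) = ⊤ implies ⊤ = ⊤
⊤ ∈ {⊤}.

Yes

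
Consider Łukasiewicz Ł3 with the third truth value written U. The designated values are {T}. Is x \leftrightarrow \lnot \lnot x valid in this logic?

Yes

Every assignment of x over {T, U, F} gives a value in {T}.
In particular, with x=U: x \leftrightarrow \lnot \lnot x = T.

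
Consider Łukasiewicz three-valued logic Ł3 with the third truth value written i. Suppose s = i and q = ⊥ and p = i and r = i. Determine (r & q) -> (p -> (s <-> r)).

⊤

r & q = i & ⊥ = ⊥
s <-> r = i <-> i = ⊤  [1 − |½−½|]
p -> (s <-> r) = i -> ⊤ = ⊤
(r & q) -> (p -> (s <-> r)) = ⊥ -> ⊤ = ⊤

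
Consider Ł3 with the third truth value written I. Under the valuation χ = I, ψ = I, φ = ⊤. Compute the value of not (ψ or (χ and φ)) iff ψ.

χ and φ = I and ⊤ = I
ψ or (χ and φ) = I or I = I
not (ψ or (χ and φ)) = not I = I
not (ψ or (χ and φ)) iff ψ = I iff I = ⊤  [1 − |½−½|]

⊤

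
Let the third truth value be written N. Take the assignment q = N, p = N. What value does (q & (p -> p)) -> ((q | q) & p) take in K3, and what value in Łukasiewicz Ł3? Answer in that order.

In K3: p -> p = N -> N = N  [~N | N]
q & (p -> p) = N & N = N
q | q = N | N = N
(q | q) & p = N & N = N
(q & (p -> p)) -> ((q | q) & p) = N -> N = N
In Łukasiewicz Ł3: p -> p = N -> N = T
q & (p -> p) = N & T = N
q | q = N | N = N
(q | q) & p = N & N = N
(q & (p -> p)) -> ((q | q) & p) = N -> N = T
They differ because K3 and Łukasiewicz Ł3 treat N differently under implication.

N; T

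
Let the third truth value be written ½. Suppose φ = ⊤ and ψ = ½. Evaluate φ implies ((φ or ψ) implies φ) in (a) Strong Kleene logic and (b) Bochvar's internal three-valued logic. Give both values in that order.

In Strong Kleene logic: φ or ψ = ⊤ or ½ = ⊤
(φ or ψ) implies φ = ⊤ implies ⊤ = ⊤
φ implies ((φ or ψ) implies φ) = ⊤ implies ⊤ = ⊤
In Bochvar's internal three-valued logic: φ or ψ = ⊤ or ½ = ½
(φ or ψ) implies φ = ½ implies ⊤ = ½  [any arg is the third value ⇒ result is the third value]
φ implies ((φ or ψ) implies φ) = ⊤ implies ½ = ½
They differ because Strong Kleene logic and Bochvar's internal three-valued logic treat ½ differently under the binary connectives.

⊤; ½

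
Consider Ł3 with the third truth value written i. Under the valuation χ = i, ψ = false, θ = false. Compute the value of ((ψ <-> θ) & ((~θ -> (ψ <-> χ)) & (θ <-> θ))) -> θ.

i

ψ <-> θ = false <-> false = true
~θ = ~false = true
ψ <-> χ = false <-> i = i
~θ -> (ψ <-> χ) = true -> i = i
θ <-> θ = false <-> false = true
(~θ -> (ψ <-> χ)) & (θ <-> θ) = i & true = i
(ψ <-> θ) & ((~θ -> (ψ <-> χ)) & (θ <-> θ)) = true & i = i
((ψ <-> θ) & ((~θ -> (ψ <-> χ)) & (θ <-> θ))) -> θ = i -> false = i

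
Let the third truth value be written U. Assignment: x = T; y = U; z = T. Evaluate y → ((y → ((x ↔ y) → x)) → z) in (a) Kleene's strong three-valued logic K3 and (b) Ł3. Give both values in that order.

T; T

In Kleene's strong three-valued logic K3: x ↔ y = T ↔ U = U
(x ↔ y) → x = U → T = T  [¬U ∨ T]
y → ((x ↔ y) → x) = U → T = T
(y → ((x ↔ y) → x)) → z = T → T = T
y → ((y → ((x ↔ y) → x)) → z) = U → T = T
In Ł3: x ↔ y = T ↔ U = U
(x ↔ y) → x = U → T = T
y → ((x ↔ y) → x) = U → T = T
(y → ((x ↔ y) → x)) → z = T → T = T
y → ((y → ((x ↔ y) → x)) → z) = U → T = T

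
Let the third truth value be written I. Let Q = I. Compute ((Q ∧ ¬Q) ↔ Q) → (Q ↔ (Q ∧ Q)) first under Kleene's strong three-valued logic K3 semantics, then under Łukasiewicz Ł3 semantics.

I; 1

In Kleene's strong three-valued logic K3: ¬Q = ¬I = I
Q ∧ ¬Q = I ∧ I = I
(Q ∧ ¬Q) ↔ Q = I ↔ I = I
Q ∧ Q = I ∧ I = I
Q ↔ (Q ∧ Q) = I ↔ I = I
((Q ∧ ¬Q) ↔ Q) → (Q ↔ (Q ∧ Q)) = I → I = I  [¬I ∨ I]
In Łukasiewicz Ł3: ¬Q = ¬I = I
Q ∧ ¬Q = I ∧ I = I
(Q ∧ ¬Q) ↔ Q = I ↔ I = 1  [1 − |½−½|]
Q ∧ Q = I ∧ I = I
Q ↔ (Q ∧ Q) = I ↔ I = 1
((Q ∧ ¬Q) ↔ Q) → (Q ↔ (Q ∧ Q)) = 1 → 1 = 1
They differ because Kleene's strong three-valued logic K3 and Łukasiewicz Ł3 treat I differently under implication.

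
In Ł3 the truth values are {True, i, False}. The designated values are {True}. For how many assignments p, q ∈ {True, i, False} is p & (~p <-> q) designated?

1

Designated under: (p=True, q=False).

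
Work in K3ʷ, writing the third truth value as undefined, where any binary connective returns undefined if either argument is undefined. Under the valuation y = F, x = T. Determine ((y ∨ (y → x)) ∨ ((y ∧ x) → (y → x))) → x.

T

y → x = F → T = T
y ∨ (y → x) = F ∨ T = T
y ∧ x = F ∧ T = F
y → x = F → T = T
(y ∧ x) → (y → x) = F → T = T
(y ∨ (y → x)) ∨ ((y ∧ x) → (y → x)) = T ∨ T = T
((y ∨ (y → x)) ∨ ((y ∧ x) → (y → x))) → x = T → T = T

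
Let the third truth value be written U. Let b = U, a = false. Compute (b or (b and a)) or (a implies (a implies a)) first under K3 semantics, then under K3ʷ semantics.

In K3: b and a = U and false = false
b or (b and a) = U or false = U
a implies a = false implies false = true
a implies (a implies a) = false implies true = true
(b or (b and a)) or (a implies (a implies a)) = U or true = true
In K3ʷ: b and a = U and false = U
b or (b and a) = U or U = U
a implies a = false implies false = true
a implies (a implies a) = false implies true = true
(b or (b and a)) or (a implies (a implies a)) = U or true = U
They differ because K3 and K3ʷ treat U differently under the binary connectives.

true; U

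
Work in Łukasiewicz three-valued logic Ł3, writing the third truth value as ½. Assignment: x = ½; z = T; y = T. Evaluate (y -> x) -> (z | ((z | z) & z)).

T

y -> x = T -> ½ = ½
z | z = T | T = T
(z | z) & z = T & T = T
z | ((z | z) & z) = T | T = T
(y -> x) -> (z | ((z | z) & z)) = ½ -> T = T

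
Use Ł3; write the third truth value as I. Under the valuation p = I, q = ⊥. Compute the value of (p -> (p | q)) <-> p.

p | q = I | ⊥ = I
p -> (p | q) = I -> I = ⊤  [min(1, 1−½+½)]
(p -> (p | q)) <-> p = ⊤ <-> I = I

I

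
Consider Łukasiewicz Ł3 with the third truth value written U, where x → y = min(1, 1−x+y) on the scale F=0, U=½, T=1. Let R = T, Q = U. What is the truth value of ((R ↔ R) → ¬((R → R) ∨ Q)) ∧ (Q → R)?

F

R ↔ R = T ↔ T = T
R → R = T → T = T
(R → R) ∨ Q = T ∨ U = T
¬((R → R) ∨ Q) = ¬T = F
(R ↔ R) → ¬((R → R) ∨ Q) = T → F = F
Q → R = U → T = T  [min(1, 1−½+1)]
((R ↔ R) → ¬((R → R) ∨ Q)) ∧ (Q → R) = F ∧ T = F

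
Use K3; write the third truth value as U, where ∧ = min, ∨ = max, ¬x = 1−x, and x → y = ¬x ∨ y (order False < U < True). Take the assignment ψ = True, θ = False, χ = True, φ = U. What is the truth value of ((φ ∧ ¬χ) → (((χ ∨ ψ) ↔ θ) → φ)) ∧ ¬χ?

¬χ = ¬True = False
φ ∧ ¬χ = U ∧ False = False
χ ∨ ψ = True ∨ True = True
(χ ∨ ψ) ↔ θ = True ↔ False = False
((χ ∨ ψ) ↔ θ) → φ = False → U = True  [¬False ∨ U]
(φ ∧ ¬χ) → (((χ ∨ ψ) ↔ θ) → φ) = False → True = True
¬χ = ¬True = False
((φ ∧ ¬χ) → (((χ ∨ ψ) ↔ θ) → φ)) ∧ ¬χ = True ∧ False = False

False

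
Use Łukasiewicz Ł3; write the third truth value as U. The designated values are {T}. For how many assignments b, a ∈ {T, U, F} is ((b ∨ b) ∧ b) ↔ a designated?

Designated under: (b=T, a=T); (b=U, a=U); (b=F, a=F).

3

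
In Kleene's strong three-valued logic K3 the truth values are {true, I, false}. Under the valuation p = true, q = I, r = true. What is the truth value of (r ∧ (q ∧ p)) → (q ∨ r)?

q ∧ p = I ∧ true = I
r ∧ (q ∧ p) = true ∧ I = I
q ∨ r = I ∨ true = true
(r ∧ (q ∧ p)) → (q ∨ r) = I → true = true  [¬I ∨ true]

true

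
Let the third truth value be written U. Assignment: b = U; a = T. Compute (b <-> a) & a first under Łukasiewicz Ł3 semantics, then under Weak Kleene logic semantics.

U; U

In Łukasiewicz Ł3: b <-> a = U <-> T = U  [1 − |½−1|]
(b <-> a) & a = U & T = U
In Weak Kleene logic: b <-> a = U <-> T = U
(b <-> a) & a = U & T = U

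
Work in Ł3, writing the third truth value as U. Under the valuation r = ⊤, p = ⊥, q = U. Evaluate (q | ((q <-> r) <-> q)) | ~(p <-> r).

⊤

q <-> r = U <-> ⊤ = U  [1 − |½−1|]
(q <-> r) <-> q = U <-> U = ⊤
q | ((q <-> r) <-> q) = U | ⊤ = ⊤
p <-> r = ⊥ <-> ⊤ = ⊥
~(p <-> r) = ~⊥ = ⊤
(q | ((q <-> r) <-> q)) | ~(p <-> r) = ⊤ | ⊤ = ⊤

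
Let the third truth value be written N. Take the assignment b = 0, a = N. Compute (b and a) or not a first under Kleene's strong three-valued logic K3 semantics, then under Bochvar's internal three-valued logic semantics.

In Kleene's strong three-valued logic K3: b and a = 0 and N = 0
not a = not N = N
(b and a) or not a = 0 or N = N
In Bochvar's internal three-valued logic: b and a = 0 and N = N
not a = not N = N
(b and a) or not a = N or N = N

N; N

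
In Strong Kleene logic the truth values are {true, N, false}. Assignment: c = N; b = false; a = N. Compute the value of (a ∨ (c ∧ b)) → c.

c ∧ b = N ∧ false = false
a ∨ (c ∧ b) = N ∨ false = N
(a ∨ (c ∧ b)) → c = N → N = N

N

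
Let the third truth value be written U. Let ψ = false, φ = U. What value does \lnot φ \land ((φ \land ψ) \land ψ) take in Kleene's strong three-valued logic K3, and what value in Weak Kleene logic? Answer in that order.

In Kleene's strong three-valued logic K3: \lnot φ = \lnot U = U
φ \land ψ = U \land false = false
(φ \land ψ) \land ψ = false \land false = false
\lnot φ \land ((φ \land ψ) \land ψ) = U \land false = false
In Weak Kleene logic: \lnot φ = \lnot U = U
φ \land ψ = U \land false = U
(φ \land ψ) \land ψ = U \land false = U
\lnot φ \land ((φ \land ψ) \land ψ) = U \land U = U
They differ because Kleene's strong three-valued logic K3 and Weak Kleene logic treat U differently under the binary connectives.

false; U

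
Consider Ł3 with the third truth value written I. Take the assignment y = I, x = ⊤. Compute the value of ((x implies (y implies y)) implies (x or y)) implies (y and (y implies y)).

y implies y = I implies I = ⊤
x implies (y implies y) = ⊤ implies ⊤ = ⊤
x or y = ⊤ or I = ⊤
(x implies (y implies y)) implies (x or y) = ⊤ implies ⊤ = ⊤
y implies y = I implies I = ⊤
y and (y implies y) = I and ⊤ = I
((x implies (y implies y)) implies (x or y)) implies (y and (y implies y)) = ⊤ implies I = I

I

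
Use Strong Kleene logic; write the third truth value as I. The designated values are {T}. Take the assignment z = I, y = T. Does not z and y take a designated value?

not z = not I = I
not z and y = I and T = I
I ∉ {T}.

No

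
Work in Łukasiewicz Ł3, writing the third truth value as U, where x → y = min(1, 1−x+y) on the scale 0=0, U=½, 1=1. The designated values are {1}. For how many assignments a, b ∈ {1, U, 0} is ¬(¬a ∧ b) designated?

Of the 9 assignments, 5 give a value in {1}.

5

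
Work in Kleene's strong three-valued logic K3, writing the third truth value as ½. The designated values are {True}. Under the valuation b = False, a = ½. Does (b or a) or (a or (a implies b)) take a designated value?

b or a = False or ½ = ½
a implies b = ½ implies False = ½  [not ½ or False]
a or (a implies b) = ½ or ½ = ½
(b or a) or (a or (a implies b)) = ½ or ½ = ½
½ ∉ {True}.

No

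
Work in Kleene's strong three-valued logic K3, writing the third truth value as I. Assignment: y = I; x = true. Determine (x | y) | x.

x | y = true | I = true
(x | y) | x = true | true = true

true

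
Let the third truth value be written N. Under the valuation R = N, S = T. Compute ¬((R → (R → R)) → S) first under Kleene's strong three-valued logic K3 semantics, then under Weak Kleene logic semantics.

In Kleene's strong three-valued logic K3: R → R = N → N = N  [¬N ∨ N]
R → (R → R) = N → N = N
(R → (R → R)) → S = N → T = T
¬((R → (R → R)) → S) = ¬T = F
In Weak Kleene logic: R → R = N → N = N
R → (R → R) = N → N = N
(R → (R → R)) → S = N → T = N
¬((R → (R → R)) → S) = ¬N = N
They differ because Kleene's strong three-valued logic K3 and Weak Kleene logic treat N differently under the binary connectives.

F; N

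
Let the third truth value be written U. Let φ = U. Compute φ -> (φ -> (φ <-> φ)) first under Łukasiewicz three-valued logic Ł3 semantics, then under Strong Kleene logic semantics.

In Łukasiewicz three-valued logic Ł3: φ <-> φ = U <-> U = true  [1 − |½−½|]
φ -> (φ <-> φ) = U -> true = true
φ -> (φ -> (φ <-> φ)) = U -> true = true
In Strong Kleene logic: φ <-> φ = U <-> U = U
φ -> (φ <-> φ) = U -> U = U  [~U | U]
φ -> (φ -> (φ <-> φ)) = U -> U = U
They differ because Łukasiewicz three-valued logic Ł3 and Strong Kleene logic treat U differently under implication.

true; U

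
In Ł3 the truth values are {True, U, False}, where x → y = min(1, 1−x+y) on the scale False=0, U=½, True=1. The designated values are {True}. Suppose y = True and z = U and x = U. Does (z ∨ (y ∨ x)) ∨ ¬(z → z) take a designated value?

Yes

y ∨ x = True ∨ U = True
z ∨ (y ∨ x) = U ∨ True = True
z → z = U → U = True
¬(z → z) = ¬True = False
(z ∨ (y ∨ x)) ∨ ¬(z → z) = True ∨ False = True
True ∈ {True}.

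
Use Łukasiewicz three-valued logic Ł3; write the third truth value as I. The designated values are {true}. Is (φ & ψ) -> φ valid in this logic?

Every assignment of φ, ψ over {true, I, false} gives a value in {true}.
In particular, with φ=I, ψ=I: (φ & ψ) -> φ = true.

Yes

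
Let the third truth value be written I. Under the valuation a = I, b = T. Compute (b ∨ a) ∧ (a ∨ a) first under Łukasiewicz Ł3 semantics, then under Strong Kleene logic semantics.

In Łukasiewicz Ł3: b ∨ a = T ∨ I = T
a ∨ a = I ∨ I = I
(b ∨ a) ∧ (a ∨ a) = T ∧ I = I
In Strong Kleene logic: b ∨ a = T ∨ I = T
a ∨ a = I ∨ I = I
(b ∨ a) ∧ (a ∨ a) = T ∧ I = I

I; I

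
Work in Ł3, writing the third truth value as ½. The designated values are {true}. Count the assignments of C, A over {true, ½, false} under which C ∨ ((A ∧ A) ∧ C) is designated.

Designated under: (C=true, A=true); (C=true, A=½); (C=true, A=false).

3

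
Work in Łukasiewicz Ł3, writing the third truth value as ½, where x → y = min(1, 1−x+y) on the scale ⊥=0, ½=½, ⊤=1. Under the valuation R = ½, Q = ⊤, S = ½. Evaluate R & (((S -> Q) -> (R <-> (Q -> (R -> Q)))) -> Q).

½

S -> Q = ½ -> ⊤ = ⊤
R -> Q = ½ -> ⊤ = ⊤
Q -> (R -> Q) = ⊤ -> ⊤ = ⊤
R <-> (Q -> (R -> Q)) = ½ <-> ⊤ = ½
(S -> Q) -> (R <-> (Q -> (R -> Q))) = ⊤ -> ½ = ½
((S -> Q) -> (R <-> (Q -> (R -> Q)))) -> Q = ½ -> ⊤ = ⊤
R & (((S -> Q) -> (R <-> (Q -> (R -> Q)))) -> Q) = ½ & ⊤ = ½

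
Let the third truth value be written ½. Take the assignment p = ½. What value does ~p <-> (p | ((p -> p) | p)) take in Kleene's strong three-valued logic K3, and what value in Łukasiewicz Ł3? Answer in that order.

½; ½

In Kleene's strong three-valued logic K3: ~p = ~½ = ½
p -> p = ½ -> ½ = ½  [~½ | ½]
(p -> p) | p = ½ | ½ = ½
p | ((p -> p) | p) = ½ | ½ = ½
~p <-> (p | ((p -> p) | p)) = ½ <-> ½ = ½
In Łukasiewicz Ł3: ~p = ~½ = ½
p -> p = ½ -> ½ = True  [min(1, 1−½+½)]
(p -> p) | p = True | ½ = True
p | ((p -> p) | p) = ½ | True = True
~p <-> (p | ((p -> p) | p)) = ½ <-> True = ½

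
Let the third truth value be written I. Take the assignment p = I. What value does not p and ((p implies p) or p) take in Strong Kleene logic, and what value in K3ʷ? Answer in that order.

In Strong Kleene logic: not p = not I = I
p implies p = I implies I = I  [not I or I]
(p implies p) or p = I or I = I
not p and ((p implies p) or p) = I and I = I
In K3ʷ: not p = not I = I
p implies p = I implies I = I  [any arg is the third value ⇒ result is the third value]
(p implies p) or p = I or I = I
not p and ((p implies p) or p) = I and I = I

I; I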